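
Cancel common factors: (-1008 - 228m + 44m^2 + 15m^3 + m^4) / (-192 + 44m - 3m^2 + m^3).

By polynomial division,
  m^4 + 15m^3 + 44m^2 - 228m - 1008 = (m + 18)(m^3 - 3m^2 + 44m - 192) + (54m^2 - 828m + 2448)
  m^3 - 3m^2 + 44m - 192 = ((1/54)m + 37/162)(54m^2 - 828m + 2448) + ((1690/9)m - 6760/9)
  54m^2 - 828m + 2448 = ((243/845)m - 2754/845)((1690/9)m - 6760/9) + (0)
Last nonzero remainder: (1690/9)m - 6760/9. Dividing through by 1690/9 gives the monic gcd m - 4.
Cancel m - 4 from numerator and denominator to get the reduced form.

(252 + 120m + 19m^2 + m^3)/(48 + m + m^2)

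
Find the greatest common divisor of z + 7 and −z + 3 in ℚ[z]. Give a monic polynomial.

1

Repeated division with remainder:
  z + 7 = (−1)(−z + 3) + (10)
  −z + 3 = (−(1/10)z + 3/10)(10) + (0)
The last nonzero remainder is the constant 10, so the polynomials are coprime and gcd = 1.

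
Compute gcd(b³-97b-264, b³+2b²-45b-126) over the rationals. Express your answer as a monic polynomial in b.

Repeated division with remainder:
  b³-97b-264 = (b³+2b²-45b-126) + (-2b²-52b-138)
  b³+2b²-45b-126 = (-(1/2)b+12)(-2b²-52b-138) + (510b+1530)
  -2b²-52b-138 = (-(1/255)b-23/255)(510b+1530) + (0)
Last nonzero remainder: 510b+1530. Dividing through by 510 gives the monic gcd b+3.

b+3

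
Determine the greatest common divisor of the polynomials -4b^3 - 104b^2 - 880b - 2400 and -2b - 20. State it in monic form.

b + 10

Euclidean algorithm in ℚ[b]:
  -4b^3 - 104b^2 - 880b - 2400 = (2b^2 + 32b + 120)(-2b - 20) + (0)
Last nonzero remainder: -2b - 20. Dividing through by -2 gives the monic gcd b + 10.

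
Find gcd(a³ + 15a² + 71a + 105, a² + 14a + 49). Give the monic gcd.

Repeated division with remainder:
  a³ + 15a² + 71a + 105 = (a + 1)(a² + 14a + 49) + (8a + 56)
  a² + 14a + 49 = ((1/8)a + 7/8)(8a + 56) + (0)
Last nonzero remainder: 8a + 56. Dividing through by 8 gives the monic gcd a + 7.

a + 7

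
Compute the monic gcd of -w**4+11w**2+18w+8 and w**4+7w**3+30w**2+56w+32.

w**2+3w+2

By polynomial division,
  -w**4+11w**2+18w+8 = (-1)(w**4+7w**3+30w**2+56w+32) + (7w**3+41w**2+74w+40)
  w**4+7w**3+30w**2+56w+32 = ((1/7)w+8/49)(7w**3+41w**2+74w+40) + ((624/49)w**2+(1872/49)w+1248/49)
  7w**3+41w**2+74w+40 = ((343/624)w+245/156)((624/49)w**2+(1872/49)w+1248/49) + (0)
Last nonzero remainder: (624/49)w**2+(1872/49)w+1248/49. Dividing through by 624/49 gives the monic gcd w**2+3w+2.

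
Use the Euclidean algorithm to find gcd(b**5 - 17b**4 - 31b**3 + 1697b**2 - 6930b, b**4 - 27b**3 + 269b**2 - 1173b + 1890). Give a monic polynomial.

b**2 - 16b + 63

By polynomial division,
  b**5 - 17b**4 - 31b**3 + 1697b**2 - 6930b = (b + 10)(b**4 - 27b**3 + 269b**2 - 1173b + 1890) + (-30b**3 + 180b**2 + 2910b - 18900)
  b**4 - 27b**3 + 269b**2 - 1173b + 1890 = (-(1/30)b + 7/10)(-30b**3 + 180b**2 + 2910b - 18900) + (240b**2 - 3840b + 15120)
  -30b**3 + 180b**2 + 2910b - 18900 = (-(1/8)b - 5/4)(240b**2 - 3840b + 15120) + (0)
Last nonzero remainder: 240b**2 - 3840b + 15120. Dividing through by 240 gives the monic gcd b**2 - 16b + 63.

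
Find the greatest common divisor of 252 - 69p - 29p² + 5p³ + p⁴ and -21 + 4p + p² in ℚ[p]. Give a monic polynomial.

-21 + 4p + p²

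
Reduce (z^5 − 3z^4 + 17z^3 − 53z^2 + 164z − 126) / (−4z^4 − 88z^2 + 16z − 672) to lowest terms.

By polynomial division,
  z^5 − 3z^4 + 17z^3 − 53z^2 + 164z − 126 = (−(1/4)z + 3/4)(−4z^4 − 88z^2 + 16z − 672) + (−5z^3 + 17z^2 − 16z + 378)
  −4z^4 − 88z^2 + 16z − 672 = ((4/5)z + 68/25)(−5z^3 + 17z^2 − 16z + 378) + (−(3036/25)z^2 − (6072/25)z − 42504/25)
  −5z^3 + 17z^2 − 16z + 378 = ((125/3036)z − 225/1012)(−(3036/25)z^2 − (6072/25)z − 42504/25) + (0)
Last nonzero remainder: −(3036/25)z^2 − (6072/25)z − 42504/25. Dividing through by −3036/25 gives the monic gcd z^2 + 2z + 14.
Cancel z^2 + 2z + 14 from numerator and denominator to get the reduced form.

(−z^3 + 5z^2 − 13z + 9)/(4z^2 − 8z + 48)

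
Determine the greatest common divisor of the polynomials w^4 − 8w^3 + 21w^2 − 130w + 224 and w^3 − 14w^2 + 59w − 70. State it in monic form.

Repeated division with remainder:
  w^4 − 8w^3 + 21w^2 − 130w + 224 = (w + 6)(w^3 − 14w^2 + 59w − 70) + (46w^2 − 414w + 644)
  w^3 − 14w^2 + 59w − 70 = ((1/46)w − 5/46)(46w^2 − 414w + 644) + (0)
Last nonzero remainder: 46w^2 − 414w + 644. Dividing through by 46 gives the monic gcd w^2 − 9w + 14.

w^2 − 9w + 14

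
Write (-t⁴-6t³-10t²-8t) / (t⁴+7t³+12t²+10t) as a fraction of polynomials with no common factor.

(-t-4)/(t+5)

Apply the Euclidean algorithm:
  -t⁴-6t³-10t²-8t = (-1)(t⁴+7t³+12t²+10t) + (t³+2t²+2t)
  t⁴+7t³+12t²+10t = (t+5)(t³+2t²+2t) + (0)
The last nonzero remainder t³+2t²+2t is already monic.
Cancel t³+2t²+2t from numerator and denominator to get the reduced form.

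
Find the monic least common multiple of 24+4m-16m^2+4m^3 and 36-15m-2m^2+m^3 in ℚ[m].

Repeated division with remainder:
  4m^3-16m^2+4m+24 = (4)(m^3-2m^2-15m+36) + (-8m^2+64m-120)
  m^3-2m^2-15m+36 = (-(1/8)m-3/4)(-8m^2+64m-120) + (18m-54)
  -8m^2+64m-120 = (-(4/9)m+20/9)(18m-54) + (0)
Last nonzero remainder: 18m-54. Dividing through by 18 gives the monic gcd m-3.
Then lcm(f, g) = f·g / gcd(f, g); expanding and making the result monic gives the answer.

-72-6m+55m^2-15m^3-3m^4+m^5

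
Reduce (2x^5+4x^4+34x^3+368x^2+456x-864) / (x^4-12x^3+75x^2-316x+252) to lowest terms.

(2x^2+14x+24)/(x-7)

Euclidean algorithm in ℚ[x]:
  2x^5+4x^4+34x^3+368x^2+456x-864 = (2x+28)(x^4-12x^3+75x^2-316x+252) + (220x^3-1100x^2+8800x-7920)
  x^4-12x^3+75x^2-316x+252 = ((1/220)x-7/220)(220x^3-1100x^2+8800x-7920) + (0)
Last nonzero remainder: 220x^3-1100x^2+8800x-7920. Dividing through by 220 gives the monic gcd x^3-5x^2+40x-36.
Cancel x^3-5x^2+40x-36 from numerator and denominator to get the reduced form.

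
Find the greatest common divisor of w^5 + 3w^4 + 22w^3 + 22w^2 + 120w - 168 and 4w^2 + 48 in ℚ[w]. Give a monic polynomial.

Euclidean algorithm in ℚ[w]:
  w^5 + 3w^4 + 22w^3 + 22w^2 + 120w - 168 = ((1/4)w^3 + (3/4)w^2 + (5/2)w - 7/2)(4w^2 + 48) + (0)
Last nonzero remainder: 4w^2 + 48. Dividing through by 4 gives the monic gcd w^2 + 12.

w^2 + 12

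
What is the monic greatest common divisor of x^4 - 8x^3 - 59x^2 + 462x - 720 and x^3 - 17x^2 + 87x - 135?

x - 3

By polynomial division,
  x^4 - 8x^3 - 59x^2 + 462x - 720 = (x + 9)(x^3 - 17x^2 + 87x - 135) + (7x^2 - 186x + 495)
  x^3 - 17x^2 + 87x - 135 = ((1/7)x + 67/49)(7x^2 - 186x + 495) + ((13260/49)x - 39780/49)
  7x^2 - 186x + 495 = ((343/13260)x - 539/884)((13260/49)x - 39780/49) + (0)
Last nonzero remainder: (13260/49)x - 39780/49. Dividing through by 13260/49 gives the monic gcd x - 3.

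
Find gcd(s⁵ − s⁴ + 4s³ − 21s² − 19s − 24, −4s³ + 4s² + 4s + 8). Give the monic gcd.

Repeated division with remainder:
  s⁵ − s⁴ + 4s³ − 21s² − 19s − 24 = (−(1/4)s² − 5/4)(−4s³ + 4s² + 4s + 8) + (−14s² − 14s − 14)
  −4s³ + 4s² + 4s + 8 = ((2/7)s − 4/7)(−14s² − 14s − 14) + (0)
Last nonzero remainder: −14s² − 14s − 14. Dividing through by −14 gives the monic gcd s² + s + 1.

s² + s + 1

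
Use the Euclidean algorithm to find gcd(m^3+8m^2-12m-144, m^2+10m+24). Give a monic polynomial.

m+6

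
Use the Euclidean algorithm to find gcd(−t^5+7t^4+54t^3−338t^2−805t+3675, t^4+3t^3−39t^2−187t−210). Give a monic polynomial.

t^2−2t−35

Apply the Euclidean algorithm:
  −t^5+7t^4+54t^3−338t^2−805t+3675 = (−t+10)(t^4+3t^3−39t^2−187t−210) + (−15t^3−135t^2+855t+5775)
  t^4+3t^3−39t^2−187t−210 = (−(1/15)t+2/5)(−15t^3−135t^2+855t+5775) + (72t^2−144t−2520)
  −15t^3−135t^2+855t+5775 = (−(5/24)t−55/24)(72t^2−144t−2520) + (0)
Last nonzero remainder: 72t^2−144t−2520. Dividing through by 72 gives the monic gcd t^2−2t−35.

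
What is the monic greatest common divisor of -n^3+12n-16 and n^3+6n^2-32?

n^2+2n-8

Repeated division with remainder:
  -n^3+12n-16 = (-1)(n^3+6n^2-32) + (6n^2+12n-48)
  n^3+6n^2-32 = ((1/6)n+2/3)(6n^2+12n-48) + (0)
Last nonzero remainder: 6n^2+12n-48. Dividing through by 6 gives the monic gcd n^2+2n-8.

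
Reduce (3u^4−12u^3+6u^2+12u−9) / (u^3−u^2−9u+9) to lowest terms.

By polynomial division,
  3u^4−12u^3+6u^2+12u−9 = (3u−9)(u^3−u^2−9u+9) + (24u^2−96u+72)
  u^3−u^2−9u+9 = ((1/24)u+1/8)(24u^2−96u+72) + (0)
Last nonzero remainder: 24u^2−96u+72. Dividing through by 24 gives the monic gcd u^2−4u+3.
Cancel u^2−4u+3 from numerator and denominator to get the reduced form.

(3u^2−3)/(u+3)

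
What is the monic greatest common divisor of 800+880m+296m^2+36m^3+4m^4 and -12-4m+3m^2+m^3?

By polynomial division,
  4m^4+36m^3+296m^2+880m+800 = (4m+24)(m^3+3m^2-4m-12) + (240m^2+1024m+1088)
  m^3+3m^2-4m-12 = ((1/240)m-19/3600)(240m^2+1024m+1088) + (-(704/225)m-1408/225)
  240m^2+1024m+1088 = (-(3375/44)m-3825/22)(-(704/225)m-1408/225) + (0)
Last nonzero remainder: -(704/225)m-1408/225. Dividing through by -704/225 gives the monic gcd m+2.

2+m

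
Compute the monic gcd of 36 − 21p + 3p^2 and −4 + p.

Repeated division with remainder:
  3p^2 − 21p + 36 = (3p − 9)(p − 4) + (0)
The last nonzero remainder p − 4 is already monic.

−4 + p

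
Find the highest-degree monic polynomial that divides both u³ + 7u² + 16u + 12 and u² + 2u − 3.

u + 3

Apply the Euclidean algorithm:
  u³ + 7u² + 16u + 12 = (u + 5)(u² + 2u − 3) + (9u + 27)
  u² + 2u − 3 = ((1/9)u − 1/9)(9u + 27) + (0)
Last nonzero remainder: 9u + 27. Dividing through by 9 gives the monic gcd u + 3.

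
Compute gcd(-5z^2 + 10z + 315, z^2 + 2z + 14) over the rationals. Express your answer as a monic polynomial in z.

1

Euclidean algorithm in ℚ[z]:
  -5z^2 + 10z + 315 = (-5)(z^2 + 2z + 14) + (20z + 385)
  z^2 + 2z + 14 = ((1/20)z - 69/80)(20z + 385) + (5537/16)
  20z + 385 = ((320/5537)z + 880/791)(5537/16) + (0)
The last nonzero remainder is the constant 5537/16, so the polynomials are coprime and gcd = 1.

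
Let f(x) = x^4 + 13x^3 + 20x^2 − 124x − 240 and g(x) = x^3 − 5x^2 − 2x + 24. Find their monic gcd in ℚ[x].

Apply the Euclidean algorithm:
  x^4 + 13x^3 + 20x^2 − 124x − 240 = (x + 18)(x^3 − 5x^2 − 2x + 24) + (112x^2 − 112x − 672)
  x^3 − 5x^2 − 2x + 24 = ((1/112)x − 1/28)(112x^2 − 112x − 672) + (0)
Last nonzero remainder: 112x^2 − 112x − 672. Dividing through by 112 gives the monic gcd x^2 − x − 6.

x^2 − x − 6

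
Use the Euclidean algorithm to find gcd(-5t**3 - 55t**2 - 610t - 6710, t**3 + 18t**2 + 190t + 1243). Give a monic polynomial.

Euclidean algorithm in ℚ[t]:
  -5t**3 - 55t**2 - 610t - 6710 = (-5)(t**3 + 18t**2 + 190t + 1243) + (35t**2 + 340t - 495)
  t**3 + 18t**2 + 190t + 1243 = ((1/35)t + 58/245)(35t**2 + 340t - 495) + ((6059/49)t + 66649/49)
  35t**2 + 340t - 495 = ((1715/6059)t - 2205/6059)((6059/49)t + 66649/49) + (0)
Last nonzero remainder: (6059/49)t + 66649/49. Dividing through by 6059/49 gives the monic gcd t + 11.

t + 11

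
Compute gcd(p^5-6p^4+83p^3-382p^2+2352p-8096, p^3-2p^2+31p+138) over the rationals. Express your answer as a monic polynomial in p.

p^2-5p+46

Euclidean algorithm in ℚ[p]:
  p^5-6p^4+83p^3-382p^2+2352p-8096 = (p^2-4p+44)(p^3-2p^2+31p+138) + (-308p^2+1540p-14168)
  p^3-2p^2+31p+138 = (-(1/308)p-3/308)(-308p^2+1540p-14168) + (0)
Last nonzero remainder: -308p^2+1540p-14168. Dividing through by -308 gives the monic gcd p^2-5p+46.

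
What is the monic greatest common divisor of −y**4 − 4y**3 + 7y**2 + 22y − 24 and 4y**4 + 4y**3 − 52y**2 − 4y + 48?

y**2 + 3y − 4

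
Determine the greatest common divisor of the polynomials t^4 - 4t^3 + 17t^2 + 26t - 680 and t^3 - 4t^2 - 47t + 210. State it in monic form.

t - 5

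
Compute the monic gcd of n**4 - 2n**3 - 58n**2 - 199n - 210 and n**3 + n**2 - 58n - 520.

Repeated division with remainder:
  n**4 - 2n**3 - 58n**2 - 199n - 210 = (n - 3)(n**3 + n**2 - 58n - 520) + (3n**2 + 147n - 1770)
  n**3 + n**2 - 58n - 520 = ((1/3)n - 16)(3n**2 + 147n - 1770) + (2884n - 28840)
  3n**2 + 147n - 1770 = ((3/2884)n + 177/2884)(2884n - 28840) + (0)
Last nonzero remainder: 2884n - 28840. Dividing through by 2884 gives the monic gcd n - 10.

n - 10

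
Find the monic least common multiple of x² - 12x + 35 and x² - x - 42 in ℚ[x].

x³ - 6x² - 37x + 210

By polynomial division,
  x² - 12x + 35 = (x² - x - 42) + (-11x + 77)
  x² - x - 42 = (-(1/11)x - 6/11)(-11x + 77) + (0)
Last nonzero remainder: -11x + 77. Dividing through by -11 gives the monic gcd x - 7.
Then lcm(f, g) = f·g / gcd(f, g); expanding and making the result monic gives the answer.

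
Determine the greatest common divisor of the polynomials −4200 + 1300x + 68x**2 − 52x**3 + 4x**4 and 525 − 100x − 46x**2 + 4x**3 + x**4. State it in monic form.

−25 + x**2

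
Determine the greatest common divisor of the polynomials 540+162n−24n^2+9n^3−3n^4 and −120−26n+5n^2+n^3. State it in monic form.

−5+n

Apply the Euclidean algorithm:
  −3n^4+9n^3−24n^2+162n+540 = (−3n+24)(n^3+5n^2−26n−120) + (−222n^2+426n+3420)
  n^3+5n^2−26n−120 = (−(1/222)n−128/4107)(−222n^2+426n+3420) + ((3672/1369)n−18360/1369)
  −222n^2+426n+3420 = (−(50653/612)n−26011/102)((3672/1369)n−18360/1369) + (0)
Last nonzero remainder: (3672/1369)n−18360/1369. Dividing through by 3672/1369 gives the monic gcd n−5.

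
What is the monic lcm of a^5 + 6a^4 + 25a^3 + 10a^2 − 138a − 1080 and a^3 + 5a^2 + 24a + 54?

Apply the Euclidean algorithm:
  a^5 + 6a^4 + 25a^3 + 10a^2 − 138a − 1080 = (a^2 + a − 4)(a^3 + 5a^2 + 24a + 54) + (−48a^2 − 96a − 864)
  a^3 + 5a^2 + 24a + 54 = (−(1/48)a − 1/16)(−48a^2 − 96a − 864) + (0)
Last nonzero remainder: −48a^2 − 96a − 864. Dividing through by −48 gives the monic gcd a^2 + 2a + 18.
Then lcm(f, g) = f·g / gcd(f, g); expanding and making the result monic gives the answer.

a^6 + 9a^5 + 43a^4 + 85a^3 − 108a^2 − 1494a − 3240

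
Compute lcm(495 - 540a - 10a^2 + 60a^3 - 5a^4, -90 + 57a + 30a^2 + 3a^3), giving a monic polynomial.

-2970 + 2151a + 1149a^2 - 230a^3 - 100a^4 - a^5 + a^6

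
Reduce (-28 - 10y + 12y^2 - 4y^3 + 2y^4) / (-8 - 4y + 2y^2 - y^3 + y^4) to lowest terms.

Euclidean algorithm in ℚ[y]:
  2y^4 - 4y^3 + 12y^2 - 10y - 28 = (2)(y^4 - y^3 + 2y^2 - 4y - 8) + (-2y^3 + 8y^2 - 2y - 12)
  y^4 - y^3 + 2y^2 - 4y - 8 = (-(1/2)y - 3/2)(-2y^3 + 8y^2 - 2y - 12) + (13y^2 - 13y - 26)
  -2y^3 + 8y^2 - 2y - 12 = (-(2/13)y + 6/13)(13y^2 - 13y - 26) + (0)
Last nonzero remainder: 13y^2 - 13y - 26. Dividing through by 13 gives the monic gcd y^2 - y - 2.
Cancel y^2 - y - 2 from numerator and denominator to get the reduced form.

(14 - 2y + 2y^2)/(4 + y^2)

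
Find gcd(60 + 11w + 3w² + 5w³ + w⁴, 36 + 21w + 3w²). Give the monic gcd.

By polynomial division,
  w⁴ + 5w³ + 3w² + 11w + 60 = ((1/3)w² − (2/3)w + 5/3)(3w² + 21w + 36) + (0)
Last nonzero remainder: 3w² + 21w + 36. Dividing through by 3 gives the monic gcd w² + 7w + 12.

12 + 7w + w²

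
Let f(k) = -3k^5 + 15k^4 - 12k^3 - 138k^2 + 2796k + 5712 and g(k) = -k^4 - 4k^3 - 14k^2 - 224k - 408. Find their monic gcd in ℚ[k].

k^3 - 2k^2 + 26k + 68

Repeated division with remainder:
  -3k^5 + 15k^4 - 12k^3 - 138k^2 + 2796k + 5712 = (3k - 27)(-k^4 - 4k^3 - 14k^2 - 224k - 408) + (-78k^3 + 156k^2 - 2028k - 5304)
  -k^4 - 4k^3 - 14k^2 - 224k - 408 = ((1/78)k + 1/13)(-78k^3 + 156k^2 - 2028k - 5304) + (0)
Last nonzero remainder: -78k^3 + 156k^2 - 2028k - 5304. Dividing through by -78 gives the monic gcd k^3 - 2k^2 + 26k + 68.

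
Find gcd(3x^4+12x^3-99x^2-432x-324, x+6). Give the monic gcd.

x+6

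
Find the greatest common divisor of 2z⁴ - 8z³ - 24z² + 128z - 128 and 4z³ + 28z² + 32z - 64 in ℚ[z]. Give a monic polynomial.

By polynomial division,
  2z⁴ - 8z³ - 24z² + 128z - 128 = ((1/2)z - 11/2)(4z³ + 28z² + 32z - 64) + (114z² + 336z - 480)
  4z³ + 28z² + 32z - 64 = ((2/57)z + 154/1083)(114z² + 336z - 480) + ((384/361)z + 1536/361)
  114z² + 336z - 480 = ((6859/64)z - 1805/16)((384/361)z + 1536/361) + (0)
Last nonzero remainder: (384/361)z + 1536/361. Dividing through by 384/361 gives the monic gcd z + 4.

z + 4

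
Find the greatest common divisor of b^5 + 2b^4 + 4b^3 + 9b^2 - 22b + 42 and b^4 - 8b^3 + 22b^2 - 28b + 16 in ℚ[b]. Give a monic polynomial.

By polynomial division,
  b^5 + 2b^4 + 4b^3 + 9b^2 - 22b + 42 = (b + 10)(b^4 - 8b^3 + 22b^2 - 28b + 16) + (62b^3 - 183b^2 + 242b - 118)
  b^4 - 8b^3 + 22b^2 - 28b + 16 = ((1/62)b - 313/3844)(62b^3 - 183b^2 + 242b - 118) + ((12285/3844)b^2 - (12285/1922)b + 12285/1922)
  62b^3 - 183b^2 + 242b - 118 = ((238328/12285)b - 226796/12285)((12285/3844)b^2 - (12285/1922)b + 12285/1922) + (0)
Last nonzero remainder: (12285/3844)b^2 - (12285/1922)b + 12285/1922. Dividing through by 12285/3844 gives the monic gcd b^2 - 2b + 2.

b^2 - 2b + 2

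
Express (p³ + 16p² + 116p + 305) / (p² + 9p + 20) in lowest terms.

(p² + 11p + 61)/(p + 4)

Apply the Euclidean algorithm:
  p³ + 16p² + 116p + 305 = (p + 7)(p² + 9p + 20) + (33p + 165)
  p² + 9p + 20 = ((1/33)p + 4/33)(33p + 165) + (0)
Last nonzero remainder: 33p + 165. Dividing through by 33 gives the monic gcd p + 5.
Cancel p + 5 from numerator and denominator to get the reduced form.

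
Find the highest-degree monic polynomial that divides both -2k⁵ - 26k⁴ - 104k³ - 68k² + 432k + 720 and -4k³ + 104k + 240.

By polynomial division,
  -2k⁵ - 26k⁴ - 104k³ - 68k² + 432k + 720 = ((1/2)k² + (13/2)k + 39)(-4k³ + 104k + 240) + (-864k² - 5184k - 8640)
  -4k³ + 104k + 240 = ((1/216)k - 1/36)(-864k² - 5184k - 8640) + (0)
Last nonzero remainder: -864k² - 5184k - 8640. Dividing through by -864 gives the monic gcd k² + 6k + 10.

k² + 6k + 10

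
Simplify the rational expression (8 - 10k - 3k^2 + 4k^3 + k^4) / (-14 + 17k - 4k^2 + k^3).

(-8 + 2k + 5k^2 + k^3)/(14 - 3k + k^2)

Repeated division with remainder:
  k^4 + 4k^3 - 3k^2 - 10k + 8 = (k + 8)(k^3 - 4k^2 + 17k - 14) + (12k^2 - 132k + 120)
  k^3 - 4k^2 + 17k - 14 = ((1/12)k + 7/12)(12k^2 - 132k + 120) + (84k - 84)
  12k^2 - 132k + 120 = ((1/7)k - 10/7)(84k - 84) + (0)
Last nonzero remainder: 84k - 84. Dividing through by 84 gives the monic gcd k - 1.
Cancel k - 1 from numerator and denominator to get the reduced form.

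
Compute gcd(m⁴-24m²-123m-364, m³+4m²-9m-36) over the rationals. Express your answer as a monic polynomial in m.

m+4

By polynomial division,
  m⁴-24m²-123m-364 = (m-4)(m³+4m²-9m-36) + (m²-123m-508)
  m³+4m²-9m-36 = (m+127)(m²-123m-508) + (16120m+64480)
  m²-123m-508 = ((1/16120)m-127/16120)(16120m+64480) + (0)
Last nonzero remainder: 16120m+64480. Dividing through by 16120 gives the monic gcd m+4.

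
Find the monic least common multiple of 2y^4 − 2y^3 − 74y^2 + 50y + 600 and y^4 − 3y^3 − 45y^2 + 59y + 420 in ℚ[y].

y^5 − 8y^4 − 30y^3 + 284y^2 + 125y − 2100

Apply the Euclidean algorithm:
  2y^4 − 2y^3 − 74y^2 + 50y + 600 = (2)(y^4 − 3y^3 − 45y^2 + 59y + 420) + (4y^3 + 16y^2 − 68y − 240)
  y^4 − 3y^3 − 45y^2 + 59y + 420 = ((1/4)y − 7/4)(4y^3 + 16y^2 − 68y − 240) + (0)
Last nonzero remainder: 4y^3 + 16y^2 − 68y − 240. Dividing through by 4 gives the monic gcd y^3 + 4y^2 − 17y − 60.
Then lcm(f, g) = f·g / gcd(f, g); expanding and making the result monic gives the answer.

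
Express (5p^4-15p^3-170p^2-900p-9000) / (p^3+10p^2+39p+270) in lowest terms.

(5p^2-20p-300)/(p+9)

Repeated division with remainder:
  5p^4-15p^3-170p^2-900p-9000 = (5p-65)(p^3+10p^2+39p+270) + (285p^2+285p+8550)
  p^3+10p^2+39p+270 = ((1/285)p+3/95)(285p^2+285p+8550) + (0)
Last nonzero remainder: 285p^2+285p+8550. Dividing through by 285 gives the monic gcd p^2+p+30.
Cancel p^2+p+30 from numerator and denominator to get the reduced form.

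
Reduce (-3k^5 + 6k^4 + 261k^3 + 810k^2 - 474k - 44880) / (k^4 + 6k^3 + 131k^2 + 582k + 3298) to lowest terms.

(-3k^3 + 24k^2 + 219k - 1320)/(k^2 + 97)

By polynomial division,
  -3k^5 + 6k^4 + 261k^3 + 810k^2 - 474k - 44880 = (-3k + 24)(k^4 + 6k^3 + 131k^2 + 582k + 3298) + (510k^3 - 588k^2 - 4548k - 124032)
  k^4 + 6k^3 + 131k^2 + 582k + 3298 = ((1/510)k + 304/21675)(510k^3 - 588k^2 - 4548k - 124032) + ((1070489/7225)k^2 + (6422934/7225)k + 2140978/425)
  510k^3 - 588k^2 - 4548k - 124032 = ((3684750/1070489)k - 26356800/1070489)((1070489/7225)k^2 + (6422934/7225)k + 2140978/425) + (0)
Last nonzero remainder: (1070489/7225)k^2 + (6422934/7225)k + 2140978/425. Dividing through by 1070489/7225 gives the monic gcd k^2 + 6k + 34.
Cancel k^2 + 6k + 34 from numerator and denominator to get the reduced form.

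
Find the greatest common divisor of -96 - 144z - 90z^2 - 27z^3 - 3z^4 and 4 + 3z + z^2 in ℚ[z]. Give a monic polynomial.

4 + 3z + z^2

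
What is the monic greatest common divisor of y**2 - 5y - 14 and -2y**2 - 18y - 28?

y + 2

By polynomial division,
  y**2 - 5y - 14 = (-1/2)(-2y**2 - 18y - 28) + (-14y - 28)
  -2y**2 - 18y - 28 = ((1/7)y + 1)(-14y - 28) + (0)
Last nonzero remainder: -14y - 28. Dividing through by -14 gives the monic gcd y + 2.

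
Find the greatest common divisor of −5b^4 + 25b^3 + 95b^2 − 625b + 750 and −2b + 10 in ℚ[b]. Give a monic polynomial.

Euclidean algorithm in ℚ[b]:
  −5b^4 + 25b^3 + 95b^2 − 625b + 750 = ((5/2)b^3 − (95/2)b + 75)(−2b + 10) + (0)
Last nonzero remainder: −2b + 10. Dividing through by −2 gives the monic gcd b − 5.

b − 5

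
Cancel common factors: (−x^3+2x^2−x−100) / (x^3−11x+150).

Euclidean algorithm in ℚ[x]:
  −x^3+2x^2−x−100 = (−1)(x^3−11x+150) + (2x^2−12x+50)
  x^3−11x+150 = ((1/2)x+3)(2x^2−12x+50) + (0)
Last nonzero remainder: 2x^2−12x+50. Dividing through by 2 gives the monic gcd x^2−6x+25.
Cancel x^2−6x+25 from numerator and denominator to get the reduced form.

(−x−4)/(x+6)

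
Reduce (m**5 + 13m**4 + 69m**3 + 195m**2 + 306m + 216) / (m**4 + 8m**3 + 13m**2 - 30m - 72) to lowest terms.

Apply the Euclidean algorithm:
  m**5 + 13m**4 + 69m**3 + 195m**2 + 306m + 216 = (m + 5)(m**4 + 8m**3 + 13m**2 - 30m - 72) + (16m**3 + 160m**2 + 528m + 576)
  m**4 + 8m**3 + 13m**2 - 30m - 72 = ((1/16)m - 1/8)(16m**3 + 160m**2 + 528m + 576) + (0)
Last nonzero remainder: 16m**3 + 160m**2 + 528m + 576. Dividing through by 16 gives the monic gcd m**3 + 10m**2 + 33m + 36.
Cancel m**3 + 10m**2 + 33m + 36 from numerator and denominator to get the reduced form.

(m**2 + 3m + 6)/(m - 2)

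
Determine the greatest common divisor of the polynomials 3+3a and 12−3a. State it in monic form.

1

Euclidean algorithm in ℚ[a]:
  3a+3 = (−1)(−3a+12) + (15)
  −3a+12 = (−(1/5)a+4/5)(15) + (0)
The last nonzero remainder is the constant 15, so the polynomials are coprime and gcd = 1.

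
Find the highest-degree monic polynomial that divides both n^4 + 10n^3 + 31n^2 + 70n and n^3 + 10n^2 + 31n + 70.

Repeated division with remainder:
  n^4 + 10n^3 + 31n^2 + 70n = (n)(n^3 + 10n^2 + 31n + 70) + (0)
The last nonzero remainder n^3 + 10n^2 + 31n + 70 is already monic.

n^3 + 10n^2 + 31n + 70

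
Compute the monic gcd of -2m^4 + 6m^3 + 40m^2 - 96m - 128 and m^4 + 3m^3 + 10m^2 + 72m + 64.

m^2 + 5m + 4

Apply the Euclidean algorithm:
  -2m^4 + 6m^3 + 40m^2 - 96m - 128 = (-2)(m^4 + 3m^3 + 10m^2 + 72m + 64) + (12m^3 + 60m^2 + 48m)
  m^4 + 3m^3 + 10m^2 + 72m + 64 = ((1/12)m - 1/6)(12m^3 + 60m^2 + 48m) + (16m^2 + 80m + 64)
  12m^3 + 60m^2 + 48m = ((3/4)m)(16m^2 + 80m + 64) + (0)
Last nonzero remainder: 16m^2 + 80m + 64. Dividing through by 16 gives the monic gcd m^2 + 5m + 4.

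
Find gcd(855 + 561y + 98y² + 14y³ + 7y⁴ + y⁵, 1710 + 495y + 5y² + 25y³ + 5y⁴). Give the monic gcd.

By polynomial division,
  y⁵ + 7y⁴ + 14y³ + 98y² + 561y + 855 = ((1/5)y + 2/5)(5y⁴ + 25y³ + 5y² + 495y + 1710) + (3y³ − 3y² + 21y + 171)
  5y⁴ + 25y³ + 5y² + 495y + 1710 = ((5/3)y + 10)(3y³ − 3y² + 21y + 171) + (0)
Last nonzero remainder: 3y³ − 3y² + 21y + 171. Dividing through by 3 gives the monic gcd y³ − y² + 7y + 57.

57 + 7y − y² + y³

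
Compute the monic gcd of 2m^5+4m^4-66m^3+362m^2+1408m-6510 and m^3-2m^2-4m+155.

By polynomial division,
  2m^5+4m^4-66m^3+362m^2+1408m-6510 = (2m^2+8m-42)(m^3-2m^2-4m+155) + (0)
The last nonzero remainder m^3-2m^2-4m+155 is already monic.

m^3-2m^2-4m+155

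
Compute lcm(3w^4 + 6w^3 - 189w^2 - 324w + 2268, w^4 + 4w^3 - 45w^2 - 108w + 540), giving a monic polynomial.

By polynomial division,
  3w^4 + 6w^3 - 189w^2 - 324w + 2268 = (3)(w^4 + 4w^3 - 45w^2 - 108w + 540) + (-6w^3 - 54w^2 + 648)
  w^4 + 4w^3 - 45w^2 - 108w + 540 = (-(1/6)w + 5/6)(-6w^3 - 54w^2 + 648) + (0)
Last nonzero remainder: -6w^3 - 54w^2 + 648. Dividing through by -6 gives the monic gcd w^3 + 9w^2 - 108.
Then lcm(f, g) = f·g / gcd(f, g); expanding and making the result monic gives the answer.

w^5 - 3w^4 - 73w^3 + 207w^2 + 1296w - 3780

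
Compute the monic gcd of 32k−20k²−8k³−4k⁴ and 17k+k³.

k

Apply the Euclidean algorithm:
  −4k⁴−8k³−20k²+32k = (−4k−8)(k³+17k) + (48k²+168k)
  k³+17k = ((1/48)k−7/96)(48k²+168k) + ((117/4)k)
  48k²+168k = ((64/39)k+224/39)((117/4)k) + (0)
Last nonzero remainder: (117/4)k. Dividing through by 117/4 gives the monic gcd k.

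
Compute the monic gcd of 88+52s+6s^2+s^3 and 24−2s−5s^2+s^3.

2+s

Repeated division with remainder:
  s^3+6s^2+52s+88 = (s^3−5s^2−2s+24) + (11s^2+54s+64)
  s^3−5s^2−2s+24 = ((1/11)s−109/121)(11s^2+54s+64) + ((4940/121)s+9880/121)
  11s^2+54s+64 = ((1331/4940)s+968/1235)((4940/121)s+9880/121) + (0)
Last nonzero remainder: (4940/121)s+9880/121. Dividing through by 4940/121 gives the monic gcd s+2.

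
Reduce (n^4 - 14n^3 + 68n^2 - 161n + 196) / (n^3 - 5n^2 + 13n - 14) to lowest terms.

(n^2 - 11n + 28)/(n - 2)

By polynomial division,
  n^4 - 14n^3 + 68n^2 - 161n + 196 = (n - 9)(n^3 - 5n^2 + 13n - 14) + (10n^2 - 30n + 70)
  n^3 - 5n^2 + 13n - 14 = ((1/10)n - 1/5)(10n^2 - 30n + 70) + (0)
Last nonzero remainder: 10n^2 - 30n + 70. Dividing through by 10 gives the monic gcd n^2 - 3n + 7.
Cancel n^2 - 3n + 7 from numerator and denominator to get the reduced form.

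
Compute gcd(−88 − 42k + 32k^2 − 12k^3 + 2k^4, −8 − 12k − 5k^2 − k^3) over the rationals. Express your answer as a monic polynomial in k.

1 + k

Apply the Euclidean algorithm:
  2k^4 − 12k^3 + 32k^2 − 42k − 88 = (−2k + 22)(−k^3 − 5k^2 − 12k − 8) + (118k^2 + 206k + 88)
  −k^3 − 5k^2 − 12k − 8 = (−(1/118)k − 96/3481)(118k^2 + 206k + 88) + (−(19400/3481)k − 19400/3481)
  118k^2 + 206k + 88 = (−(205379/9700)k − 38291/2425)(−(19400/3481)k − 19400/3481) + (0)
Last nonzero remainder: −(19400/3481)k − 19400/3481. Dividing through by −19400/3481 gives the monic gcd k + 1.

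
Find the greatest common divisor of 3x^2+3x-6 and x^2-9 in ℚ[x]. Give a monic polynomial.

1

Apply the Euclidean algorithm:
  3x^2+3x-6 = (3)(x^2-9) + (3x+21)
  x^2-9 = ((1/3)x-7/3)(3x+21) + (40)
  3x+21 = ((3/40)x+21/40)(40) + (0)
The last nonzero remainder is the constant 40, so the polynomials are coprime and gcd = 1.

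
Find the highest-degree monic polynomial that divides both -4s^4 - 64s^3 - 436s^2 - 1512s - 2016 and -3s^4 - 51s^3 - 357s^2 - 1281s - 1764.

By polynomial division,
  -4s^4 - 64s^3 - 436s^2 - 1512s - 2016 = (4/3)(-3s^4 - 51s^3 - 357s^2 - 1281s - 1764) + (4s^3 + 40s^2 + 196s + 336)
  -3s^4 - 51s^3 - 357s^2 - 1281s - 1764 = (-(3/4)s - 21/4)(4s^3 + 40s^2 + 196s + 336) + (0)
Last nonzero remainder: 4s^3 + 40s^2 + 196s + 336. Dividing through by 4 gives the monic gcd s^3 + 10s^2 + 49s + 84.

s^3 + 10s^2 + 49s + 84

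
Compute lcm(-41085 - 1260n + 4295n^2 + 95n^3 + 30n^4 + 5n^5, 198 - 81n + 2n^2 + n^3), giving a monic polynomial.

49302 - 6705n - 5406n^2 + 745n^3 - 17n^4 + n^6

Euclidean algorithm in ℚ[n]:
  5n^5 + 30n^4 + 95n^3 + 4295n^2 - 1260n - 41085 = (5n^2 + 20n + 460)(n^3 + 2n^2 - 81n + 198) + (4005n^2 + 32040n - 132165)
  n^3 + 2n^2 - 81n + 198 = ((1/4005)n - 2/1335)(4005n^2 + 32040n - 132165) + (0)
Last nonzero remainder: 4005n^2 + 32040n - 132165. Dividing through by 4005 gives the monic gcd n^2 + 8n - 33.
Then lcm(f, g) = f·g / gcd(f, g); expanding and making the result monic gives the answer.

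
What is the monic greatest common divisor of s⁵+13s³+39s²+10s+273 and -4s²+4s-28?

s²-s+7

By polynomial division,
  s⁵+13s³+39s²+10s+273 = (-(1/4)s³-(1/4)s²-(7/4)s-39/4)(-4s²+4s-28) + (0)
Last nonzero remainder: -4s²+4s-28. Dividing through by -4 gives the monic gcd s²-s+7.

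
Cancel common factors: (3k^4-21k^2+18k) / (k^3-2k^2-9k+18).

(3k^2-3k)/(k-3)

By polynomial division,
  3k^4-21k^2+18k = (3k+6)(k^3-2k^2-9k+18) + (18k^2+18k-108)
  k^3-2k^2-9k+18 = ((1/18)k-1/6)(18k^2+18k-108) + (0)
Last nonzero remainder: 18k^2+18k-108. Dividing through by 18 gives the monic gcd k^2+k-6.
Cancel k^2+k-6 from numerator and denominator to get the reduced form.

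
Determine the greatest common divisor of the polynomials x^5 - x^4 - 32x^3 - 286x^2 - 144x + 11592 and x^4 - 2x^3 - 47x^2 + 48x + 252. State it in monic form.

x^2 - x - 42

By polynomial division,
  x^5 - x^4 - 32x^3 - 286x^2 - 144x + 11592 = (x + 1)(x^4 - 2x^3 - 47x^2 + 48x + 252) + (17x^3 - 287x^2 - 444x + 11340)
  x^4 - 2x^3 - 47x^2 + 48x + 252 = ((1/17)x + 253/289)(17x^3 - 287x^2 - 444x + 11340) + ((66576/289)x^2 - (66576/289)x - 2796192/289)
  17x^3 - 287x^2 - 444x + 11340 = ((4913/66576)x - 13005/11096)((66576/289)x^2 - (66576/289)x - 2796192/289) + (0)
Last nonzero remainder: (66576/289)x^2 - (66576/289)x - 2796192/289. Dividing through by 66576/289 gives the monic gcd x^2 - x - 42.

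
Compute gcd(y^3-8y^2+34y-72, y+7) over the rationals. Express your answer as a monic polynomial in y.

1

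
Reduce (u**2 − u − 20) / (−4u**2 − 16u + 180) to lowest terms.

(−u − 4)/(4u + 36)

By polynomial division,
  u**2 − u − 20 = (−1/4)(−4u**2 − 16u + 180) + (−5u + 25)
  −4u**2 − 16u + 180 = ((4/5)u + 36/5)(−5u + 25) + (0)
Last nonzero remainder: −5u + 25. Dividing through by −5 gives the monic gcd u − 5.
Cancel u − 5 from numerator and denominator to get the reduced form.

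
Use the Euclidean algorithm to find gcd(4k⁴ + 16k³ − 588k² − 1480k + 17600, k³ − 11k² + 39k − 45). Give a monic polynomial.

k − 5

Euclidean algorithm in ℚ[k]:
  4k⁴ + 16k³ − 588k² − 1480k + 17600 = (4k + 60)(k³ − 11k² + 39k − 45) + (−84k² − 3640k + 20300)
  k³ − 11k² + 39k − 45 = (−(1/84)k + 163/252)(−84k² − 3640k + 20300) + ((23716/9)k − 118580/9)
  −84k² − 3640k + 20300 = (−(27/847)k − 1305/847)((23716/9)k − 118580/9) + (0)
Last nonzero remainder: (23716/9)k − 118580/9. Dividing through by 23716/9 gives the monic gcd k − 5.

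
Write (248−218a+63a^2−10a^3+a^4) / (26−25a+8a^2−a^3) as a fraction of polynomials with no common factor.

(124−47a+8a^2−a^3)/(13−6a+a^2)

Repeated division with remainder:
  a^4−10a^3+63a^2−218a+248 = (−a+2)(−a^3+8a^2−25a+26) + (22a^2−142a+196)
  −a^3+8a^2−25a+26 = (−(1/22)a+17/242)(22a^2−142a+196) + (−(740/121)a+1480/121)
  22a^2−142a+196 = (−(1331/370)a+5929/370)(−(740/121)a+1480/121) + (0)
Last nonzero remainder: −(740/121)a+1480/121. Dividing through by −740/121 gives the monic gcd a−2.
Cancel a−2 from numerator and denominator to get the reduced form.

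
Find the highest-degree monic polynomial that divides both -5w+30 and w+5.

1

By polynomial division,
  -5w+30 = (-5)(w+5) + (55)
  w+5 = ((1/55)w+1/11)(55) + (0)
The last nonzero remainder is the constant 55, so the polynomials are coprime and gcd = 1.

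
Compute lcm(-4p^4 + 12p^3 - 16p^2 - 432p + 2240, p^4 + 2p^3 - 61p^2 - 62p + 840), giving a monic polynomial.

p^6 - 2p^5 - 41p^4 + 238p^3 - 620p^2 - 5096p + 23520

Repeated division with remainder:
  -4p^4 + 12p^3 - 16p^2 - 432p + 2240 = (-4)(p^4 + 2p^3 - 61p^2 - 62p + 840) + (20p^3 - 260p^2 - 680p + 5600)
  p^4 + 2p^3 - 61p^2 - 62p + 840 = ((1/20)p + 3/4)(20p^3 - 260p^2 - 680p + 5600) + (168p^2 + 168p - 3360)
  20p^3 - 260p^2 - 680p + 5600 = ((5/42)p - 5/3)(168p^2 + 168p - 3360) + (0)
Last nonzero remainder: 168p^2 + 168p - 3360. Dividing through by 168 gives the monic gcd p^2 + p - 20.
Then lcm(f, g) = f·g / gcd(f, g); expanding and making the result monic gives the answer.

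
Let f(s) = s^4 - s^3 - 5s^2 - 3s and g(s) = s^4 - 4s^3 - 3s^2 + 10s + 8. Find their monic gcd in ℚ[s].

s^2 + 2s + 1

Apply the Euclidean algorithm:
  s^4 - s^3 - 5s^2 - 3s = (s^4 - 4s^3 - 3s^2 + 10s + 8) + (3s^3 - 2s^2 - 13s - 8)
  s^4 - 4s^3 - 3s^2 + 10s + 8 = ((1/3)s - 10/9)(3s^3 - 2s^2 - 13s - 8) + (-(8/9)s^2 - (16/9)s - 8/9)
  3s^3 - 2s^2 - 13s - 8 = (-(27/8)s + 9)(-(8/9)s^2 - (16/9)s - 8/9) + (0)
Last nonzero remainder: -(8/9)s^2 - (16/9)s - 8/9. Dividing through by -8/9 gives the monic gcd s^2 + 2s + 1.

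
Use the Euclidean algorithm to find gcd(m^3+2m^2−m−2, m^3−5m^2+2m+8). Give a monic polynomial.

m+1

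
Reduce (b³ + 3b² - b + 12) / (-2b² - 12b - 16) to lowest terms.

(-b² + b - 3)/(2b + 4)

Apply the Euclidean algorithm:
  b³ + 3b² - b + 12 = (-(1/2)b + 3/2)(-2b² - 12b - 16) + (9b + 36)
  -2b² - 12b - 16 = (-(2/9)b - 4/9)(9b + 36) + (0)
Last nonzero remainder: 9b + 36. Dividing through by 9 gives the monic gcd b + 4.
Cancel b + 4 from numerator and denominator to get the reduced form.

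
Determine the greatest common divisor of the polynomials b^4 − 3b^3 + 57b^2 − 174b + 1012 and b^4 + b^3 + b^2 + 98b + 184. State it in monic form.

b^2 − 5b + 23

Apply the Euclidean algorithm:
  b^4 − 3b^3 + 57b^2 − 174b + 1012 = (b^4 + b^3 + b^2 + 98b + 184) + (−4b^3 + 56b^2 − 272b + 828)
  b^4 + b^3 + b^2 + 98b + 184 = (−(1/4)b − 15/4)(−4b^3 + 56b^2 − 272b + 828) + (143b^2 − 715b + 3289)
  −4b^3 + 56b^2 − 272b + 828 = (−(4/143)b + 36/143)(143b^2 − 715b + 3289) + (0)
Last nonzero remainder: 143b^2 − 715b + 3289. Dividing through by 143 gives the monic gcd b^2 − 5b + 23.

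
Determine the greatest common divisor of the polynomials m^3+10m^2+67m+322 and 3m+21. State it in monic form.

Apply the Euclidean algorithm:
  m^3+10m^2+67m+322 = ((1/3)m^2+m+46/3)(3m+21) + (0)
Last nonzero remainder: 3m+21. Dividing through by 3 gives the monic gcd m+7.

m+7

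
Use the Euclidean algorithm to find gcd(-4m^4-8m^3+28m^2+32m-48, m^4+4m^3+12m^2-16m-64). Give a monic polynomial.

m^2-4

Apply the Euclidean algorithm:
  -4m^4-8m^3+28m^2+32m-48 = (-4)(m^4+4m^3+12m^2-16m-64) + (8m^3+76m^2-32m-304)
  m^4+4m^3+12m^2-16m-64 = ((1/8)m-11/16)(8m^3+76m^2-32m-304) + ((273/4)m^2-273)
  8m^3+76m^2-32m-304 = ((32/273)m+304/273)((273/4)m^2-273) + (0)
Last nonzero remainder: (273/4)m^2-273. Dividing through by 273/4 gives the monic gcd m^2-4.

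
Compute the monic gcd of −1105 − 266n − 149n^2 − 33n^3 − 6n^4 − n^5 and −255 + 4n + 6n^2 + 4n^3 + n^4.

85 + 27n + 7n^2 + n^3

Euclidean algorithm in ℚ[n]:
  −n^5 − 6n^4 − 33n^3 − 149n^2 − 266n − 1105 = (−n − 2)(n^4 + 4n^3 + 6n^2 + 4n − 255) + (−19n^3 − 133n^2 − 513n − 1615)
  n^4 + 4n^3 + 6n^2 + 4n − 255 = (−(1/19)n + 3/19)(−19n^3 − 133n^2 − 513n − 1615) + (0)
Last nonzero remainder: −19n^3 − 133n^2 − 513n − 1615. Dividing through by −19 gives the monic gcd n^3 + 7n^2 + 27n + 85.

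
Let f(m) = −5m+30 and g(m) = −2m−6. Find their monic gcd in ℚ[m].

Euclidean algorithm in ℚ[m]:
  −5m+30 = (5/2)(−2m−6) + (45)
  −2m−6 = (−(2/45)m−2/15)(45) + (0)
The last nonzero remainder is the constant 45, so the polynomials are coprime and gcd = 1.

1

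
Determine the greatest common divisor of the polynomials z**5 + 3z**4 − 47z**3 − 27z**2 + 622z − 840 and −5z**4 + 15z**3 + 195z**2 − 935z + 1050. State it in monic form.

Apply the Euclidean algorithm:
  z**5 + 3z**4 − 47z**3 − 27z**2 + 622z − 840 = (−(1/5)z − 6/5)(−5z**4 + 15z**3 + 195z**2 − 935z + 1050) + (10z**3 + 20z**2 − 290z + 420)
  −5z**4 + 15z**3 + 195z**2 − 935z + 1050 = (−(1/2)z + 5/2)(10z**3 + 20z**2 − 290z + 420) + (0)
Last nonzero remainder: 10z**3 + 20z**2 − 290z + 420. Dividing through by 10 gives the monic gcd z**3 + 2z**2 − 29z + 42.

z**3 + 2z**2 − 29z + 42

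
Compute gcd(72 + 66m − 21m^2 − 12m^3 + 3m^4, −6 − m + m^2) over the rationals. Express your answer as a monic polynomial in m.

Euclidean algorithm in ℚ[m]:
  3m^4 − 12m^3 − 21m^2 + 66m + 72 = (3m^2 − 9m − 12)(m^2 − m − 6) + (0)
The last nonzero remainder m^2 − m − 6 is already monic.

−6 − m + m^2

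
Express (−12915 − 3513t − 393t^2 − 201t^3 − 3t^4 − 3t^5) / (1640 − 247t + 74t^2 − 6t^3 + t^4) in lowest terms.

(−315 − 78t − 3t^3)/(40 − 7t + t^2)

Euclidean algorithm in ℚ[t]:
  −3t^5 − 3t^4 − 201t^3 − 393t^2 − 3513t − 12915 = (−3t − 21)(t^4 − 6t^3 + 74t^2 − 247t + 1640) + (−105t^3 + 420t^2 − 3780t + 21525)
  t^4 − 6t^3 + 74t^2 − 247t + 1640 = (−(1/105)t + 2/105)(−105t^3 + 420t^2 − 3780t + 21525) + (30t^2 + 30t + 1230)
  −105t^3 + 420t^2 − 3780t + 21525 = (−(7/2)t + 35/2)(30t^2 + 30t + 1230) + (0)
Last nonzero remainder: 30t^2 + 30t + 1230. Dividing through by 30 gives the monic gcd t^2 + t + 41.
Cancel t^2 + t + 41 from numerator and denominator to get the reduced form.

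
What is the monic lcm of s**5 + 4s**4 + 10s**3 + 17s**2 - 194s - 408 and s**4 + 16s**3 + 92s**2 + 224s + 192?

s**7 + 14s**6 + 74s**5 + 213s**4 + 216s**3 - 1940s**2 - 8736s - 9792

By polynomial division,
  s**5 + 4s**4 + 10s**3 + 17s**2 - 194s - 408 = (s - 12)(s**4 + 16s**3 + 92s**2 + 224s + 192) + (110s**3 + 897s**2 + 2302s + 1896)
  s**4 + 16s**3 + 92s**2 + 224s + 192 = ((1/110)s + 863/12100)(110s**3 + 897s**2 + 2302s + 1896) + ((85869/12100)s**2 + (257607/6050)s + 171738/3025)
  110s**3 + 897s**2 + 2302s + 1896 = ((1331000/85869)s + 955900/28623)((85869/12100)s**2 + (257607/6050)s + 171738/3025) + (0)
Last nonzero remainder: (85869/12100)s**2 + (257607/6050)s + 171738/3025. Dividing through by 85869/12100 gives the monic gcd s**2 + 6s + 8.
Then lcm(f, g) = f·g / gcd(f, g); expanding and making the result monic gives the answer.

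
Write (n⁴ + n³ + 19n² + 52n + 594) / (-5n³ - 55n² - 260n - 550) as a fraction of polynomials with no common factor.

(-n² + 5n - 27)/(5n + 25)

Euclidean algorithm in ℚ[n]:
  n⁴ + n³ + 19n² + 52n + 594 = (-(1/5)n + 2)(-5n³ - 55n² - 260n - 550) + (77n² + 462n + 1694)
  -5n³ - 55n² - 260n - 550 = (-(5/77)n - 25/77)(77n² + 462n + 1694) + (0)
Last nonzero remainder: 77n² + 462n + 1694. Dividing through by 77 gives the monic gcd n² + 6n + 22.
Cancel n² + 6n + 22 from numerator and denominator to get the reduced form.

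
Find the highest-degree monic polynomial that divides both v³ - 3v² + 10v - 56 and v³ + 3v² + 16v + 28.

v² + v + 14

By polynomial division,
  v³ - 3v² + 10v - 56 = (v³ + 3v² + 16v + 28) + (-6v² - 6v - 84)
  v³ + 3v² + 16v + 28 = (-(1/6)v - 1/3)(-6v² - 6v - 84) + (0)
Last nonzero remainder: -6v² - 6v - 84. Dividing through by -6 gives the monic gcd v² + v + 14.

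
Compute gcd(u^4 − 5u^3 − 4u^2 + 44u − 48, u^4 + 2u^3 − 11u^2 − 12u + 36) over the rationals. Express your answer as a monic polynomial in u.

u^3 − u^2 − 8u + 12

Repeated division with remainder:
  u^4 − 5u^3 − 4u^2 + 44u − 48 = (u^4 + 2u^3 − 11u^2 − 12u + 36) + (−7u^3 + 7u^2 + 56u − 84)
  u^4 + 2u^3 − 11u^2 − 12u + 36 = (−(1/7)u − 3/7)(−7u^3 + 7u^2 + 56u − 84) + (0)
Last nonzero remainder: −7u^3 + 7u^2 + 56u − 84. Dividing through by −7 gives the monic gcd u^3 − u^2 − 8u + 12.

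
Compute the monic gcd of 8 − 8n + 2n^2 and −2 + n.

−2 + n

By polynomial division,
  2n^2 − 8n + 8 = (2n − 4)(n − 2) + (0)
The last nonzero remainder n − 2 is already monic.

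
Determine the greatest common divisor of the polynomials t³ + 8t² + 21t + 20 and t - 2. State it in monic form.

1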